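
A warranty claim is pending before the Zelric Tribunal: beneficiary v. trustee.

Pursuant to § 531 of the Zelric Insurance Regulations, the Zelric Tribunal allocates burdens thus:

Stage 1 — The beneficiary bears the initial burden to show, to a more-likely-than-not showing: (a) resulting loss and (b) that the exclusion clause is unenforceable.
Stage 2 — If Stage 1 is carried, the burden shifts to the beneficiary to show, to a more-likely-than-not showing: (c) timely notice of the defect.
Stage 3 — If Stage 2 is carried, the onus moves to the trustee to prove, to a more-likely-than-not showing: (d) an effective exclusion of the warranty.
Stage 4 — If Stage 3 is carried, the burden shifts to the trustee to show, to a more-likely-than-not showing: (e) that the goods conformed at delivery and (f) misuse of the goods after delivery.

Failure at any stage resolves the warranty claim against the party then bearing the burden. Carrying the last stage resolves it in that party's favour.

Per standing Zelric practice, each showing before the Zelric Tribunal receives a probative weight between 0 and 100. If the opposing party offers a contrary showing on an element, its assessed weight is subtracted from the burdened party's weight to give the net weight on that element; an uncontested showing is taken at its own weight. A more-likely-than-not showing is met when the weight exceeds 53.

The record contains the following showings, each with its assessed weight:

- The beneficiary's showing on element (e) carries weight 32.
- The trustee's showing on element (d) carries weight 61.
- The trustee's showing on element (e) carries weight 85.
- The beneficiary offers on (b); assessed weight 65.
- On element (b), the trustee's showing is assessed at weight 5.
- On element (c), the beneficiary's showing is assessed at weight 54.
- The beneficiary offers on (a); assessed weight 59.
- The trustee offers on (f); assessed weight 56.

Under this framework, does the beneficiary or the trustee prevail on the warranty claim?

Stage 1 — burden on beneficiary; standard: a more-likely-than-not showing (weight exceeds 53).
    (a): 59 > 53 [met]
    (b): 65 − 5 = 60 > 53 [met]
  Stage 1 carried; the burden remains with the beneficiary.
Stage 2 — burden on beneficiary; standard: a more-likely-than-not showing (weight exceeds 53).
    (c): 54 > 53 [met]
  Stage 2 carried; the burden shifts to the trustee.
Stage 3 — burden on trustee; standard: a more-likely-than-not showing (weight exceeds 53).
    (d): 61 > 53 [met]
  All elements met. The trustee retains the burden for Stage 4.
Stage 4 — burden on trustee; standard: a more-likely-than-not showing (weight exceeds 53).
    (e): 85 − 32 = 53 ≤ 53 [not met]
    (f): 56 > 53 [met]
  The trustee does not carry Stage 4.
So the beneficiary prevails.

beneficiary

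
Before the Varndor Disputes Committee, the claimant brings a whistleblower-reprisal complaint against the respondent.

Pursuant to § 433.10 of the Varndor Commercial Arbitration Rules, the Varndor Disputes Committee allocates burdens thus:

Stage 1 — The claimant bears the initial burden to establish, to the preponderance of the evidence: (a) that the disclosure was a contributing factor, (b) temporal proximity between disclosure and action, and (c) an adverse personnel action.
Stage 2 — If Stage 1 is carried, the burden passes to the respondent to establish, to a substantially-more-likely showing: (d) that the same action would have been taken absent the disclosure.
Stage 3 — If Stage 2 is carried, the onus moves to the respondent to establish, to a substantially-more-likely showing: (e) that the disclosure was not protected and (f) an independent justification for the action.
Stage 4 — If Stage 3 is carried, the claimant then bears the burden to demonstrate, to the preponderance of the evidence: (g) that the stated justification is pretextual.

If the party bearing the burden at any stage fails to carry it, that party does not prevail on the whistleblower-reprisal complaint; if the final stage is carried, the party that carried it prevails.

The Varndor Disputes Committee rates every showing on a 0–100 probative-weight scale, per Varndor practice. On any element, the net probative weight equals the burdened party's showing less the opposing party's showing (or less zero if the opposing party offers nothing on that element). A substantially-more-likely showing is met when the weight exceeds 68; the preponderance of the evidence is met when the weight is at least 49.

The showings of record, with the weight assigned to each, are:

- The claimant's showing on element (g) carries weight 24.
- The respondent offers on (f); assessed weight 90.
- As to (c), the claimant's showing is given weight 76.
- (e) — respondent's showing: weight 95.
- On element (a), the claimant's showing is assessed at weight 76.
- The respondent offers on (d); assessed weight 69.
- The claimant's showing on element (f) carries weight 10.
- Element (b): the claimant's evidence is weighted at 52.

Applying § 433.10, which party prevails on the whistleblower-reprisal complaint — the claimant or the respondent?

respondent

Stage 1 (claimant, the preponderance of the evidence, weight is at least 49): (a) 76 ≥ 49 — meets; (b) 52 ≥ 49 — meets; (c) 76 ≥ 49 — meets.
  All elements met. The burden passes to the respondent.
Stage 2 (respondent, a substantially-more-likely showing, weight exceeds 68): (d) 69 > 68 — meets.
  All elements met. The respondent retains the burden for Stage 3.
Stage 3 (respondent, a substantially-more-likely showing, weight exceeds 68): (e) 95 > 68 — meets; (f) net 90−10=80 > 68 — meets.
  Stage 3 is satisfied; the onus moves to the claimant.
Stage 4 (claimant, the preponderance of the evidence, weight is at least 49): (g) 24 < 49 — fails.
  Stage 4 not carried; the claimant fails its burden.
So the respondent prevails.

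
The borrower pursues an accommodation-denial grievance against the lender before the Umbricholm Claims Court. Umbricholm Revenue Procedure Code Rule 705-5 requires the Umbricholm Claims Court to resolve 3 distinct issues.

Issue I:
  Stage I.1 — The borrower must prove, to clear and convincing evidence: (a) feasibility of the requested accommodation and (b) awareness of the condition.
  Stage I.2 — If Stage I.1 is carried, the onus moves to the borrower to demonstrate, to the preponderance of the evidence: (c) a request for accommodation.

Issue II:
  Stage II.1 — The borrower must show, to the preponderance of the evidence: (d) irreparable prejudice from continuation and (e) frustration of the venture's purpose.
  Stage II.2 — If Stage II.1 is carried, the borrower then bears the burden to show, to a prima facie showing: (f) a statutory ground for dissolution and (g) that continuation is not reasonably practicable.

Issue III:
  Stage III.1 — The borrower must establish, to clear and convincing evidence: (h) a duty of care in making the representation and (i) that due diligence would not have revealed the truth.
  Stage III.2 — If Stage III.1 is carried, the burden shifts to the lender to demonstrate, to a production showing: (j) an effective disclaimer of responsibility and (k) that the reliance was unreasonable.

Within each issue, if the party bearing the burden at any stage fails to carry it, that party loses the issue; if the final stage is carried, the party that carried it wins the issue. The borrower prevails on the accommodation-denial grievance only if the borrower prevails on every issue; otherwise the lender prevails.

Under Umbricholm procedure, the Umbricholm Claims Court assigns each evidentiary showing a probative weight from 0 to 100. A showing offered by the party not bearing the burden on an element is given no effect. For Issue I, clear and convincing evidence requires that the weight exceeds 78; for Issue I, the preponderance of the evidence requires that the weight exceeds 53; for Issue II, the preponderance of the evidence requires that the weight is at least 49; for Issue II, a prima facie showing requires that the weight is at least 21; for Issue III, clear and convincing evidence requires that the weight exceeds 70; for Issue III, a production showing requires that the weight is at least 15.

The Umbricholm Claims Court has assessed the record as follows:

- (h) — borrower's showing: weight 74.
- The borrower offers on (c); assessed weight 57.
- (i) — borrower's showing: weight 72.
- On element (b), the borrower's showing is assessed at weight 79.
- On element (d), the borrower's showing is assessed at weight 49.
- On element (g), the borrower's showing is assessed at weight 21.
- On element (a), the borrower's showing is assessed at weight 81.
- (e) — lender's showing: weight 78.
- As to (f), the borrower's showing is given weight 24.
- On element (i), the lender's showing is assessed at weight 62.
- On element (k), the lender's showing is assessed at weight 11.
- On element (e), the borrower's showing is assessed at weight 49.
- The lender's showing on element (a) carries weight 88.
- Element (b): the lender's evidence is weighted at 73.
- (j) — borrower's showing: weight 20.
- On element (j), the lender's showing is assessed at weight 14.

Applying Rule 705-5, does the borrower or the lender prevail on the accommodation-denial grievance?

borrower

— Issue I —
At Stage I.1 the borrower must meet clear and convincing evidence (weight exceeds 78): on (a) the weight is 81 (the lender's 88 is given no effect), which does exceed 78, so (a) meets the standard; on (b) the weight is 79 (the lender's 73 is given no effect), which does exceed 78, so (b) meets the standard.
  Stage I.1 carried; the burden remains with the borrower.
At Stage I.2 the borrower must meet the preponderance of the evidence (weight exceeds 53): on (c) the weight is 57, > 53, so (c) meets the standard.
  Stage I.2 carried; the final stage is satisfied.
Every stage carried; the borrower prevails on this issue.
— Issue II —
Stage II.1 — burden on borrower; standard: the preponderance of the evidence (weight is at least 49).
    (d): 49 ≥ 49 [met]
    (e): 49 (lender's 78 disregarded) ≥ 49 [met]
  Stage II.1 carried; the burden remains with the borrower.
Stage II.2 — burden on borrower; standard: a prima facie showing (weight is at least 21).
    (f): 24 ≥ 21 [met]
    (g): 21 ≥ 21 [met]
  All elements met at the final stage.
With every stage satisfied, the borrower prevails on this issue.
— Issue III —
Stage III.1 (borrower, clear and convincing evidence, weight exceeds 70): (h) 74 > 70 — meets; (i) 72 (lender's 62 disregarded) > 70 — meets.
  All elements met. The burden passes to the lender.
Stage III.2 (lender, a production showing, weight is at least 15): (j) 14 (borrower's 20 disregarded) < 15 — fails; (k) 11 < 15 — fails.
  Stage III.2 not carried; the lender fails its burden.
The analysis ends at Stage III.2; the borrower prevails on this issue.
Per-issue: Issue I → borrower; Issue II → borrower; Issue III → borrower. The borrower must prevail on every issue; overall, the borrower prevails.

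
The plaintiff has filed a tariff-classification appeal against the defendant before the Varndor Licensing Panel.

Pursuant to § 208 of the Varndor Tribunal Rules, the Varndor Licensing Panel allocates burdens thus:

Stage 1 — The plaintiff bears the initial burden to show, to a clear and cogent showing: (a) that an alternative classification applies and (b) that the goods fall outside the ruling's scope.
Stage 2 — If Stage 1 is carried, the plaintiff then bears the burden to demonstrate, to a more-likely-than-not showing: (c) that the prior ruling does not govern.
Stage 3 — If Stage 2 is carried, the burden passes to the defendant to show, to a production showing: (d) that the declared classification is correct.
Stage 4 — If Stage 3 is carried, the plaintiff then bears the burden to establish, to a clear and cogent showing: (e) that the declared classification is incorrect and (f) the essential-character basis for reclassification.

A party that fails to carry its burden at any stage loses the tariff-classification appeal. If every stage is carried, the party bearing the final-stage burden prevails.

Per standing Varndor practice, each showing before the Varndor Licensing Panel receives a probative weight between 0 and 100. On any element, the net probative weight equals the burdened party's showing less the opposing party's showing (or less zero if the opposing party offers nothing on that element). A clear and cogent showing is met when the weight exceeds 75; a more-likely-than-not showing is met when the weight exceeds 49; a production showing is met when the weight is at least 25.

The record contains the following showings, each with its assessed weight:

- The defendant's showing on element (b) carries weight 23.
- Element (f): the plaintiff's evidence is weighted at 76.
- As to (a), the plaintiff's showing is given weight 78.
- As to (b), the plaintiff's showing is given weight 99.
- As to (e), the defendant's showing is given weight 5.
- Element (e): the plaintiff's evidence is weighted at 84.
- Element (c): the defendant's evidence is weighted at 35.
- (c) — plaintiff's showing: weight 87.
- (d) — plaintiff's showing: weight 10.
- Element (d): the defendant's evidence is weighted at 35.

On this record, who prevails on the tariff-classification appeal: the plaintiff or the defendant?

At Stage 1 the plaintiff must meet a clear and cogent showing (weight exceeds 75): on (a) the weight is 78, > 75, so (a) meets the standard; on (b) the weight is 99 less the opposing 23 gives net 76, which does exceed 75, so (b) meets the standard.
  All elements met. The plaintiff retains the burden for Stage 2.
At Stage 2 the plaintiff must meet a more-likely-than-not showing (weight exceeds 49): on (c) the weight is 87 less the opposing 35 gives net 52, > 49, so (c) meets the standard.
  The plaintiff carries Stage 2; the defendant now bears the burden.
At Stage 3 the defendant must meet a production showing (weight is at least 25): on (d) the weight is 35 less the opposing 10 gives net 25, ≥ 25, so (d) meets the standard.
  All elements met. The burden passes to the plaintiff.
At Stage 4 the plaintiff must meet a clear and cogent showing (weight exceeds 75): on (e) the weight is 84 less the opposing 5 gives net 79, > 75, so (e) meets the standard; on (f) the weight is 76, > 75, so (f) meets the standard.
  Stage 4 carried; the final stage is satisfied.
With every stage satisfied, the plaintiff prevails.

plaintiff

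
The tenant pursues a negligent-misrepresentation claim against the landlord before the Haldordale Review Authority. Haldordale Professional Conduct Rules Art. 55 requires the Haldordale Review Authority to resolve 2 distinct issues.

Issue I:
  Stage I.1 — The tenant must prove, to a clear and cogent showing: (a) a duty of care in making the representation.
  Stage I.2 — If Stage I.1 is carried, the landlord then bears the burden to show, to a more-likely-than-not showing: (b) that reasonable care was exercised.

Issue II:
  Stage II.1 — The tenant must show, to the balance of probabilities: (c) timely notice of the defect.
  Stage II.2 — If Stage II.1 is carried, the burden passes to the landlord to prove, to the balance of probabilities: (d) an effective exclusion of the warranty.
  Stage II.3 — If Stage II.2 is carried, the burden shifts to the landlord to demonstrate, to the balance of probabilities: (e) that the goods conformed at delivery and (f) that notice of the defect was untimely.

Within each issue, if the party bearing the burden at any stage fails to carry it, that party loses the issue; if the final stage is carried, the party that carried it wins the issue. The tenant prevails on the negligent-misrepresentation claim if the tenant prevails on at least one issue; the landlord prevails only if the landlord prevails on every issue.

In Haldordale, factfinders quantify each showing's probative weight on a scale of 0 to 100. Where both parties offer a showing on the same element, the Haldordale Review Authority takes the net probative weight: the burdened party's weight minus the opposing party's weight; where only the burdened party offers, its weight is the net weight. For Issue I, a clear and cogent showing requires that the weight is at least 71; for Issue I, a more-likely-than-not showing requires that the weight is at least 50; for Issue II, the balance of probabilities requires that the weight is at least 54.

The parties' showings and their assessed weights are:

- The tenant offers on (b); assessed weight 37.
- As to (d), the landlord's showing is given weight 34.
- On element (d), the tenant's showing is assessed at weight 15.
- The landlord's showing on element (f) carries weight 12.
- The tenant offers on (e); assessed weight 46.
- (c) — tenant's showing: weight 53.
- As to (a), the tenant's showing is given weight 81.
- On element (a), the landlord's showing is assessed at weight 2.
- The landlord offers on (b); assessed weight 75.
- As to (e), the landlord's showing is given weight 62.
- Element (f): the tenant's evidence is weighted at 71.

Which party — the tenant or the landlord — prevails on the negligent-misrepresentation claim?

tenant

— Issue I —
At Stage I.1 the tenant must meet a clear and cogent showing (weight is at least 71): on (a) the weight is 81 less the opposing 2 gives net 79, which does reach 71, so (a) meets the standard.
  All elements met. The burden passes to the landlord.
At Stage I.2 the landlord must meet a more-likely-than-not showing (weight is at least 50): on (b) the weight is 75 less the opposing 37 gives net 38, which does not reach 50, so (b) does not meet the standard.
  Stage I.2 not carried; the landlord fails its burden.
The analysis ends at Stage I.2; the tenant prevails on this issue.
— Issue II —
At Stage II.1 the tenant must meet the balance of probabilities (weight is at least 54): on (c) the weight is 53, which does not reach 54, so (c) does not meet the standard.
  The tenant does not carry Stage II.1.
The analysis ends at Stage II.1; the landlord prevails on this issue.
Per-issue: Issue I → tenant; Issue II → landlord. The tenant must prevail on at least one issue; overall, the tenant prevails.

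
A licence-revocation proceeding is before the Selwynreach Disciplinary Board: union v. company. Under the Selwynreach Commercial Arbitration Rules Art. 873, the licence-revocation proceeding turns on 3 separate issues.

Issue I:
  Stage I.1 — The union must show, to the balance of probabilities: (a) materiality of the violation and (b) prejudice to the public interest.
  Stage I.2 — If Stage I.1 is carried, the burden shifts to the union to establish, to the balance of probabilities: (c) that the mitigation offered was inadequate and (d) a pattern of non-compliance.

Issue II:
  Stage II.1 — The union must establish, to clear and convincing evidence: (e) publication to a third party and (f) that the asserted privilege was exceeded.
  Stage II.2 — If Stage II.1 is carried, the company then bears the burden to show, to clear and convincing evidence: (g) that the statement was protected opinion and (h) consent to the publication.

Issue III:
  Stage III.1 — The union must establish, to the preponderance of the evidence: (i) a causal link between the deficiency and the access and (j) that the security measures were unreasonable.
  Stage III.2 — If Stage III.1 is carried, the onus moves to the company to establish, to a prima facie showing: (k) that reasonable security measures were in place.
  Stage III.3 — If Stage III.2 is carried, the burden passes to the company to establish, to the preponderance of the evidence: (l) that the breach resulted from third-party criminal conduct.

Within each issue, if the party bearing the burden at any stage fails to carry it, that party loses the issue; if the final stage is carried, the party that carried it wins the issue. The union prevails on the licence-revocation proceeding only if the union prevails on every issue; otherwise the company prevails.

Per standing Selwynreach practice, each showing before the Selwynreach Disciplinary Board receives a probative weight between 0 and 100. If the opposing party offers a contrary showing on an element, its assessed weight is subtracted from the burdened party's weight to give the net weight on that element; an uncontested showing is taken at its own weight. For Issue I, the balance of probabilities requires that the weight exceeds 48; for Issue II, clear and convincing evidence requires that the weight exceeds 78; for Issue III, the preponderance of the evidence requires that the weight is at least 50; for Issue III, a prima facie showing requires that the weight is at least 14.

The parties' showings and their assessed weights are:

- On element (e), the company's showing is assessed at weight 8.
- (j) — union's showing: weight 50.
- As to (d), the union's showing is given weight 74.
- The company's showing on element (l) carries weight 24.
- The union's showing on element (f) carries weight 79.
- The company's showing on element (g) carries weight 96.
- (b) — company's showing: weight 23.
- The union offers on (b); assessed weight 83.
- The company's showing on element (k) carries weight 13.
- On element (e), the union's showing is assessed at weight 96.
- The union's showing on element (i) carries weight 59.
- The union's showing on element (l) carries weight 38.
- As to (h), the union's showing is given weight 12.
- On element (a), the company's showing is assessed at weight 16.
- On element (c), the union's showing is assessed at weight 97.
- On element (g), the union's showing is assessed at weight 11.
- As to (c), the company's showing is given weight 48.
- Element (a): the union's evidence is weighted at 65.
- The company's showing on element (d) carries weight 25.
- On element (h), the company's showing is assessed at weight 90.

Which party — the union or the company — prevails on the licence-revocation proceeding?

— Issue I —
Stage I.1 (union, the balance of probabilities, weight exceeds 48): (a) net 65−16=49 > 48 — meets; (b) net 83−23=60 > 48 — meets.
  Stage I.1 is satisfied; the union continues to bear the burden.
Stage I.2 (union, the balance of probabilities, weight exceeds 48): (c) net 97−48=49 > 48 — meets; (d) net 74−25=49 > 48 — meets.
  Stage I.2 carried; the final stage is satisfied.
Every stage carried; the union prevails on this issue.
— Issue II —
At Stage II.1 the union must meet clear and convincing evidence (weight exceeds 78): on (e) the weight is 96 less the opposing 8 gives net 88, > 78, so (e) meets the standard; on (f) the weight is 79, which does exceed 78, so (f) meets the standard.
  The union carries Stage II.1; the company now bears the burden.
At Stage II.2 the company must meet clear and convincing evidence (weight exceeds 78): on (g) the weight is 96 less the opposing 11 gives net 85, > 78, so (g) meets the standard; on (h) the weight is 90 less the opposing 12 gives net 78, which does not exceed 78, so (h) does not meet the standard.
  The company does not carry Stage II.2.
The union prevails on this issue.
— Issue III —
At Stage III.1 the union must meet the preponderance of the evidence (weight is at least 50): on (i) the weight is 59, ≥ 50, so (i) meets the standard; on (j) the weight is 50, which does reach 50, so (j) meets the standard.
  The union carries Stage III.1; the company now bears the burden.
At Stage III.2 the company must meet a prima facie showing (weight is at least 14): on (k) the weight is 13, which does not reach 14, so (k) does not meet the standard.
  Not every element is met, so the company fails to carry Stage III.2.
The analysis ends at Stage III.2; the union prevails on this issue.
Per-issue: Issue I → union; Issue II → union; Issue III → union. The union must prevail on every issue; overall, the union prevails.

union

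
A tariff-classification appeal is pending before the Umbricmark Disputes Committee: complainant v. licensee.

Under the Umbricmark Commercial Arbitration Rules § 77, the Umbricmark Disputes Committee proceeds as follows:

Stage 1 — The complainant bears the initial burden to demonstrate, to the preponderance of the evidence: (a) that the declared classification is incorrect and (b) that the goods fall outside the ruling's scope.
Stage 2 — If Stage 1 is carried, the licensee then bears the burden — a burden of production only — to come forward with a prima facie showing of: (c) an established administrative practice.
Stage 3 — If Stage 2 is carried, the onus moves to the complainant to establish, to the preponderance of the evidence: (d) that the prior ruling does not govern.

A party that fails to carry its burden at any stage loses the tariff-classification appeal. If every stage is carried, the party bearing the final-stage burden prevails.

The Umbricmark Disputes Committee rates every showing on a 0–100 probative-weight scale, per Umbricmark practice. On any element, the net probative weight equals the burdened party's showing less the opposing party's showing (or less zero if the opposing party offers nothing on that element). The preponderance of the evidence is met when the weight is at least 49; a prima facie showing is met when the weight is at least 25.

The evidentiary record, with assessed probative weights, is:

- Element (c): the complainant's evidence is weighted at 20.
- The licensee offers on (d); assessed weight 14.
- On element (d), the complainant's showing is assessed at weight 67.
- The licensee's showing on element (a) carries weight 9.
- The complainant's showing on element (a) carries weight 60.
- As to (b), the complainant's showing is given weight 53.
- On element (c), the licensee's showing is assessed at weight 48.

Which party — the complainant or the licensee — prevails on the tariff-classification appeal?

At Stage 1 the complainant must meet the preponderance of the evidence (weight is at least 49): on (a) the weight is 60 less the opposing 9 gives net 51, ≥ 49, so (a) meets the standard; on (b) the weight is 53, which does reach 49, so (b) meets the standard.
  Stage 1 is satisfied; the onus moves to the licensee.
At Stage 2 the licensee must meet a prima facie showing (weight is at least 25): on (c) the weight is 48 less the opposing 20 gives net 28, ≥ 25, so (c) meets the standard.
  Stage 2 carried; the burden shifts to the complainant.
At Stage 3 the complainant must meet the preponderance of the evidence (weight is at least 49): on (d) the weight is 67 less the opposing 14 gives net 53, ≥ 49, so (d) meets the standard.
  Stage 3 carried; the final stage is satisfied.
All stages carried — the complainant prevails.

complainant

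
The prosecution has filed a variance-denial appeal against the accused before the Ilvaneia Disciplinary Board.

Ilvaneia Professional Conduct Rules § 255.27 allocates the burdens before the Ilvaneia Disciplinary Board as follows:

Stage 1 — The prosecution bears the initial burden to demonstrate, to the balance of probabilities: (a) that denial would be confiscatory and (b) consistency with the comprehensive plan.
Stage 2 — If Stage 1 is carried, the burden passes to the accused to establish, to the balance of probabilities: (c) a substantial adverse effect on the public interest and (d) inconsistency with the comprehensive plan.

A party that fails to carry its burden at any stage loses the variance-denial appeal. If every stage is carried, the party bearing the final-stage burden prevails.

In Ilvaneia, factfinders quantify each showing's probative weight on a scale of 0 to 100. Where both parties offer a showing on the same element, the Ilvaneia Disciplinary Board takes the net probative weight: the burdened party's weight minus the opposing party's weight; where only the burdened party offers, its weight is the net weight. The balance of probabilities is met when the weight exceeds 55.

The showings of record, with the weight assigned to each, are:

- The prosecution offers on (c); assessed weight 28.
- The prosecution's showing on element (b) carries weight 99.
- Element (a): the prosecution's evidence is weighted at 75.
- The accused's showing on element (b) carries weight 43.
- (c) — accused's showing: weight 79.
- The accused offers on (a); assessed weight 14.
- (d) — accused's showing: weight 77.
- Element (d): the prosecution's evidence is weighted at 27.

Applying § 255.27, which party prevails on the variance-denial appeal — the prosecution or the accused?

At Stage 1 the prosecution must meet the balance of probabilities (weight exceeds 55): on (a) the weight is 75 less the opposing 14 gives net 61, which does exceed 55, so (a) meets the standard; on (b) the weight is 99 less the opposing 43 gives net 56, which does exceed 55, so (b) meets the standard.
  Stage 1 carried; the burden shifts to the accused.
At Stage 2 the accused must meet the balance of probabilities (weight exceeds 55): on (c) the weight is 79 less the opposing 28 gives net 51, which does not exceed 55, so (c) does not meet the standard; on (d) the weight is 77 less the opposing 27 gives net 50, which does not exceed 55, so (d) does not meet the standard.
  Stage 2 not carried; the accused fails its burden.
So the prosecution prevails.

prosecution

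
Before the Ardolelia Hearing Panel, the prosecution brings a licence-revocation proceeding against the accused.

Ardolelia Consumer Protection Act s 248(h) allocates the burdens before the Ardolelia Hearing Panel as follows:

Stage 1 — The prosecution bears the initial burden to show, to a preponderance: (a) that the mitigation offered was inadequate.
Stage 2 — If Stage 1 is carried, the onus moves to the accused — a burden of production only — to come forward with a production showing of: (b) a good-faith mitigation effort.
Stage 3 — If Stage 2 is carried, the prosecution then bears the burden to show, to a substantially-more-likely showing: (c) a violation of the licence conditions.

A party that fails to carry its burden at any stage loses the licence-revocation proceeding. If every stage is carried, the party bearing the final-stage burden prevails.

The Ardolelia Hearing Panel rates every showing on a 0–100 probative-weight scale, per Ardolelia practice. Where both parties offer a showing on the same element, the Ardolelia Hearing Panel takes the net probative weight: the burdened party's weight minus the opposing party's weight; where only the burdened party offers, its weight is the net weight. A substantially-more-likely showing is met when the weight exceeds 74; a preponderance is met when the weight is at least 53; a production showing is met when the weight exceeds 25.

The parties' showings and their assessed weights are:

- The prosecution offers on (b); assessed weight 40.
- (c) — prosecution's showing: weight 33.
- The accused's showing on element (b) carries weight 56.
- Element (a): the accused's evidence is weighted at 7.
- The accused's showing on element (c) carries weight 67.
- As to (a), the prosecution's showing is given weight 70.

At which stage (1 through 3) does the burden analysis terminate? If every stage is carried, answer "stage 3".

At Stage 1 the prosecution must meet a preponderance (weight is at least 53): on (a) the weight is 70 less the opposing 7 gives net 63, which does reach 53, so (a) meets the standard.
  All elements met. The burden passes to the accused.
At Stage 2 the accused must meet a production showing (weight exceeds 25): on (b) the weight is 56 less the opposing 40 gives net 16, which does not exceed 25, so (b) does not meet the standard.
  The accused does not carry Stage 2.
So the prosecution prevails.

stage 2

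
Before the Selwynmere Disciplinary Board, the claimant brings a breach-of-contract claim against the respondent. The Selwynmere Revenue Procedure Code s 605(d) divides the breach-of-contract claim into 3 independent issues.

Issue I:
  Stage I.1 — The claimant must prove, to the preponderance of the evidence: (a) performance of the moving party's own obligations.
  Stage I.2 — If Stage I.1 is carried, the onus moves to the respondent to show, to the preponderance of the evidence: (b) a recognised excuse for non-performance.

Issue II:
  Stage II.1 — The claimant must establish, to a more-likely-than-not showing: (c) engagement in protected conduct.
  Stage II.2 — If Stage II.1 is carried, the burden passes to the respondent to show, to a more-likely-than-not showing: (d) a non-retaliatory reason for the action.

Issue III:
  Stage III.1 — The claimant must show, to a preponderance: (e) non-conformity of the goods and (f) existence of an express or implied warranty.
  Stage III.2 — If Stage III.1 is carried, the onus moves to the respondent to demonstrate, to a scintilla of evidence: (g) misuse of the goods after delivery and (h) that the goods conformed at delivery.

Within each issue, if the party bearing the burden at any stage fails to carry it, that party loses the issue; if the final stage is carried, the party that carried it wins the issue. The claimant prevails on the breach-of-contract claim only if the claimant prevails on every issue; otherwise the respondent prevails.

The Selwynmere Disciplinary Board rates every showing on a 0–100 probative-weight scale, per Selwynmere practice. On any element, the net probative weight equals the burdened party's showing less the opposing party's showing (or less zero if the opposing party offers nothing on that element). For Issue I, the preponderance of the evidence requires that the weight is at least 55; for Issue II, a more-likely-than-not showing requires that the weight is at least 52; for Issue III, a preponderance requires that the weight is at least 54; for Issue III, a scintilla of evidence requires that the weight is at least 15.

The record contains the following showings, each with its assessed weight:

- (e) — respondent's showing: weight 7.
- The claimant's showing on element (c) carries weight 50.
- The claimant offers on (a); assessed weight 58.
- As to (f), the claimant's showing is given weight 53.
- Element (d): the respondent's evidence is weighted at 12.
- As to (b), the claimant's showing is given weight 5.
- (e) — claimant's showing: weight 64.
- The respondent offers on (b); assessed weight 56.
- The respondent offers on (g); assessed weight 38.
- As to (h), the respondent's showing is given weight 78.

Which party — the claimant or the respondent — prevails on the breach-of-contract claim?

respondent

— Issue I —
Stage I.1 — burden on claimant; standard: the preponderance of the evidence (weight is at least 55).
    (a): 58 ≥ 55 [met]
  The claimant carries Stage I.1; the respondent now bears the burden.
Stage I.2 — burden on respondent; standard: the preponderance of the evidence (weight is at least 55).
    (b): 56 − 5 = 51 < 55 [not met]
  Not every element is met, so the respondent fails to carry Stage I.2.
So the claimant prevails on this issue.
— Issue II —
At Stage II.1 the claimant must meet a more-likely-than-not showing (weight is at least 52): on (c) the weight is 50, < 52, so (c) does not meet the standard.
  Stage II.1 not carried; the claimant fails its burden.
The respondent prevails on this issue.
— Issue III —
Stage III.1 (claimant, a preponderance, weight is at least 54): (e) net 64−7=57 ≥ 54 — meets; (f) 53 < 54 — fails.
  Not every element is met, so the claimant fails to carry Stage III.1.
The respondent prevails on this issue.
Per-issue: Issue I → claimant; Issue II → respondent; Issue III → respondent. The claimant must prevail on every issue; overall, the respondent prevails.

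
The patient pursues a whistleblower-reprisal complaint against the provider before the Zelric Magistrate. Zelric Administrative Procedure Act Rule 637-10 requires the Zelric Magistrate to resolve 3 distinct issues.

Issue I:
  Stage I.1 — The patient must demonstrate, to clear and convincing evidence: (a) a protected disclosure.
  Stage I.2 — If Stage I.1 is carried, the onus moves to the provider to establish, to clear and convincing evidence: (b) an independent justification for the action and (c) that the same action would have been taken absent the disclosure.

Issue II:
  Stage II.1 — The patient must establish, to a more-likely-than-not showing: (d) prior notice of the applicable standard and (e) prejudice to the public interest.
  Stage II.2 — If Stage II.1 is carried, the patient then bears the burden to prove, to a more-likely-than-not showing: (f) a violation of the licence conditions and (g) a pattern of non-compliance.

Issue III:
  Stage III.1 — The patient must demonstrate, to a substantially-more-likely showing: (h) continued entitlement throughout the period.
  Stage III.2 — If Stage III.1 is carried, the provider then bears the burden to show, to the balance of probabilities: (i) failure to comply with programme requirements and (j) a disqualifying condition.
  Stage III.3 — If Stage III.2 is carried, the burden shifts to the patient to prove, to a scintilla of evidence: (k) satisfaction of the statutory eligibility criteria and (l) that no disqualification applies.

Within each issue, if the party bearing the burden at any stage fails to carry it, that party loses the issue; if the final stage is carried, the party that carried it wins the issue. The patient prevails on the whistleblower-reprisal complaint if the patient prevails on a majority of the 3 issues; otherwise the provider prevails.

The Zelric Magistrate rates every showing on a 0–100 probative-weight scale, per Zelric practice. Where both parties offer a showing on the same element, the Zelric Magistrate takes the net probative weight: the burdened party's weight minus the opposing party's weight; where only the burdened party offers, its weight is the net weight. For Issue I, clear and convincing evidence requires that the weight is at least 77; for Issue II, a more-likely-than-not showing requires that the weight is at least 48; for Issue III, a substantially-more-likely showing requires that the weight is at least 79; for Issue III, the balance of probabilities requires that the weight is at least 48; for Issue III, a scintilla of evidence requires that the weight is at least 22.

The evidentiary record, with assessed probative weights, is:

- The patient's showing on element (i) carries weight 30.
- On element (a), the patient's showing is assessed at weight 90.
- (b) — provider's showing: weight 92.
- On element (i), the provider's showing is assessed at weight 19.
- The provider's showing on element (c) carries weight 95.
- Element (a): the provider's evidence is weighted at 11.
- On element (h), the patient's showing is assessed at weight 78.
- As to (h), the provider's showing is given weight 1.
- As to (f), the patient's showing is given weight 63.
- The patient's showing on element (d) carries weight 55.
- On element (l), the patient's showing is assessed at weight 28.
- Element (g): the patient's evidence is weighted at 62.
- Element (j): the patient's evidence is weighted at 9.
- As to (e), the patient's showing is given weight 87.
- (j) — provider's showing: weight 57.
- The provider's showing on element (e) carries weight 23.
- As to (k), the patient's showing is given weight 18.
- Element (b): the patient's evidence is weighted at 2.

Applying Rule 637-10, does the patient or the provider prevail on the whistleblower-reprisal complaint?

— Issue I —
Stage I.1 — burden on patient; standard: clear and convincing evidence (weight is at least 77).
    (a): 90 − 11 = 79 ≥ 77 [met]
  All elements met. The burden passes to the provider.
Stage I.2 — burden on provider; standard: clear and convincing evidence (weight is at least 77).
    (b): 92 − 2 = 90 ≥ 77 [met]
    (c): 95 ≥ 77 [met]
  Stage I.2 carried; the final stage is satisfied.
Every stage carried; the provider prevails on this issue.
— Issue II —
Stage II.1 — burden on patient; standard: a more-likely-than-not showing (weight is at least 48).
    (d): 55 ≥ 48 [met]
    (e): 87 − 23 = 64 ≥ 48 [met]
  Stage II.1 carried; the burden remains with the patient.
Stage II.2 — burden on patient; standard: a more-likely-than-not showing (weight is at least 48).
    (f): 63 ≥ 48 [met]
    (g): 62 ≥ 48 [met]
  Stage II.2 carried; the final stage is satisfied.
All stages carried — the patient prevails on this issue.
— Issue III —
Stage III.1 — burden on patient; standard: a substantially-more-likely showing (weight is at least 79).
    (h): 78 − 1 = 77 < 79 [not met]
  Stage III.1 not carried; the patient fails its burden.
The provider prevails on this issue.
Per-issue: Issue I → provider; Issue II → patient; Issue III → provider. The patient must prevail on a majority of issues; overall, the provider prevails.

provider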